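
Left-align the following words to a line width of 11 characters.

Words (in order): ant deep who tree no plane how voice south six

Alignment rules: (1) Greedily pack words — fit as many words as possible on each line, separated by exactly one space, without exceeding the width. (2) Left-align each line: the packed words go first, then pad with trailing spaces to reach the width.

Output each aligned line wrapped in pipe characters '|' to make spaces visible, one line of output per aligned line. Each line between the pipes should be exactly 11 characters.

Line 1: ['ant', 'deep'] (min_width=8, slack=3)
Line 2: ['who', 'tree', 'no'] (min_width=11, slack=0)
Line 3: ['plane', 'how'] (min_width=9, slack=2)
Line 4: ['voice', 'south'] (min_width=11, slack=0)
Line 5: ['six'] (min_width=3, slack=8)

Answer: |ant deep   |
|who tree no|
|plane how  |
|voice south|
|six        |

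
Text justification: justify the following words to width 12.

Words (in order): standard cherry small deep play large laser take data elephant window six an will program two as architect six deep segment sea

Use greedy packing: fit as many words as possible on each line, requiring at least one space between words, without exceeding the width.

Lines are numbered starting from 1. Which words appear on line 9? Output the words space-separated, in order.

Line 1: ['standard'] (min_width=8, slack=4)
Line 2: ['cherry', 'small'] (min_width=12, slack=0)
Line 3: ['deep', 'play'] (min_width=9, slack=3)
Line 4: ['large', 'laser'] (min_width=11, slack=1)
Line 5: ['take', 'data'] (min_width=9, slack=3)
Line 6: ['elephant'] (min_width=8, slack=4)
Line 7: ['window', 'six'] (min_width=10, slack=2)
Line 8: ['an', 'will'] (min_width=7, slack=5)
Line 9: ['program', 'two'] (min_width=11, slack=1)
Line 10: ['as', 'architect'] (min_width=12, slack=0)
Line 11: ['six', 'deep'] (min_width=8, slack=4)
Line 12: ['segment', 'sea'] (min_width=11, slack=1)

Answer: program two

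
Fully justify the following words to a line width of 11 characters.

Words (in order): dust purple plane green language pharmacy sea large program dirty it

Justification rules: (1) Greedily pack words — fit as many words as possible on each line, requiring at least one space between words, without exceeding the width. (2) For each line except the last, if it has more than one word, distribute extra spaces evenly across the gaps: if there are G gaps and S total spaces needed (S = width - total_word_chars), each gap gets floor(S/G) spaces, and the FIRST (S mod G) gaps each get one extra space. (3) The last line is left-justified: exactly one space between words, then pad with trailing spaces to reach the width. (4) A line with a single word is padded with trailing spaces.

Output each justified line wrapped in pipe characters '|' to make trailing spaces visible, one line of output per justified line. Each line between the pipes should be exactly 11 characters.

Line 1: ['dust', 'purple'] (min_width=11, slack=0)
Line 2: ['plane', 'green'] (min_width=11, slack=0)
Line 3: ['language'] (min_width=8, slack=3)
Line 4: ['pharmacy'] (min_width=8, slack=3)
Line 5: ['sea', 'large'] (min_width=9, slack=2)
Line 6: ['program'] (min_width=7, slack=4)
Line 7: ['dirty', 'it'] (min_width=8, slack=3)

Answer: |dust purple|
|plane green|
|language   |
|pharmacy   |
|sea   large|
|program    |
|dirty it   |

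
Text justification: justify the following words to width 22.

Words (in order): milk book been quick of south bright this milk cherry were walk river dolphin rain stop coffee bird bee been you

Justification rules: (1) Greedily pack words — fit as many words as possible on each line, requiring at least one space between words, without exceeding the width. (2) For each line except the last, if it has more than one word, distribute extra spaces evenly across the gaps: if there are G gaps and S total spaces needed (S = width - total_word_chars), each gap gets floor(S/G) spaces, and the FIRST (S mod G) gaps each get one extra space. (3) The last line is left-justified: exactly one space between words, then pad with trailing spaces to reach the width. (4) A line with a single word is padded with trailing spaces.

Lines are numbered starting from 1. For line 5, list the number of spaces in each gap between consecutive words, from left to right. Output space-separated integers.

Answer: 2 2 1

Derivation:
Line 1: ['milk', 'book', 'been', 'quick'] (min_width=20, slack=2)
Line 2: ['of', 'south', 'bright', 'this'] (min_width=20, slack=2)
Line 3: ['milk', 'cherry', 'were', 'walk'] (min_width=21, slack=1)
Line 4: ['river', 'dolphin', 'rain'] (min_width=18, slack=4)
Line 5: ['stop', 'coffee', 'bird', 'bee'] (min_width=20, slack=2)
Line 6: ['been', 'you'] (min_width=8, slack=14)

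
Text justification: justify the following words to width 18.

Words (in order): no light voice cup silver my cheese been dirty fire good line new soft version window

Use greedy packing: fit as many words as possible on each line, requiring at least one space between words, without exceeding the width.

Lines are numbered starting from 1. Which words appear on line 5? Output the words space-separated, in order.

Answer: version window

Derivation:
Line 1: ['no', 'light', 'voice', 'cup'] (min_width=18, slack=0)
Line 2: ['silver', 'my', 'cheese'] (min_width=16, slack=2)
Line 3: ['been', 'dirty', 'fire'] (min_width=15, slack=3)
Line 4: ['good', 'line', 'new', 'soft'] (min_width=18, slack=0)
Line 5: ['version', 'window'] (min_width=14, slack=4)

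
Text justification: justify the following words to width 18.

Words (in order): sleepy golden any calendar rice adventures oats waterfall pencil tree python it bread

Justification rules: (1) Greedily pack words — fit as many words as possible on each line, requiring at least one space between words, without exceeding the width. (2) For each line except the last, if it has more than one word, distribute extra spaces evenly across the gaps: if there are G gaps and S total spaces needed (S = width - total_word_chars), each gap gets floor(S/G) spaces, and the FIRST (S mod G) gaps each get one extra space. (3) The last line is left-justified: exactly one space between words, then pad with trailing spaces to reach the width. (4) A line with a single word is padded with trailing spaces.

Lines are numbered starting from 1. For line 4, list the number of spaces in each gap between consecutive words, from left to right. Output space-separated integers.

Line 1: ['sleepy', 'golden', 'any'] (min_width=17, slack=1)
Line 2: ['calendar', 'rice'] (min_width=13, slack=5)
Line 3: ['adventures', 'oats'] (min_width=15, slack=3)
Line 4: ['waterfall', 'pencil'] (min_width=16, slack=2)
Line 5: ['tree', 'python', 'it'] (min_width=14, slack=4)
Line 6: ['bread'] (min_width=5, slack=13)

Answer: 3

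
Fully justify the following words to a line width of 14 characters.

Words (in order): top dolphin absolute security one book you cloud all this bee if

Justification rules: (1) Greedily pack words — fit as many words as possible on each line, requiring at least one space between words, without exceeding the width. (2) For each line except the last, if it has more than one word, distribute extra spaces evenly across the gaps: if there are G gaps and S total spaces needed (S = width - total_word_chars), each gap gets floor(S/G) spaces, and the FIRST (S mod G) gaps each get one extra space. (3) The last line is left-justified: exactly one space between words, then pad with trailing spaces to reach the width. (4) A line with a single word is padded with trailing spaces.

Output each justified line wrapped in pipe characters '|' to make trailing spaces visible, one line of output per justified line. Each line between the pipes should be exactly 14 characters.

Line 1: ['top', 'dolphin'] (min_width=11, slack=3)
Line 2: ['absolute'] (min_width=8, slack=6)
Line 3: ['security', 'one'] (min_width=12, slack=2)
Line 4: ['book', 'you', 'cloud'] (min_width=14, slack=0)
Line 5: ['all', 'this', 'bee'] (min_width=12, slack=2)
Line 6: ['if'] (min_width=2, slack=12)

Answer: |top    dolphin|
|absolute      |
|security   one|
|book you cloud|
|all  this  bee|
|if            |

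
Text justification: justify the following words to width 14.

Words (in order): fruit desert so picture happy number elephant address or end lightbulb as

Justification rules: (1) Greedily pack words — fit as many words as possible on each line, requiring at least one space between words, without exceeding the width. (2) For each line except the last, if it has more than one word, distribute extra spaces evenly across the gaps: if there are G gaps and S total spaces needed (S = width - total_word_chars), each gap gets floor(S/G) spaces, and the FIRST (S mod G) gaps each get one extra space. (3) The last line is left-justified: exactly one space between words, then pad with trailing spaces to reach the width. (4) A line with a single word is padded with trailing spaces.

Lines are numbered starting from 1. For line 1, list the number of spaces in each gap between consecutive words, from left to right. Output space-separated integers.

Line 1: ['fruit', 'desert'] (min_width=12, slack=2)
Line 2: ['so', 'picture'] (min_width=10, slack=4)
Line 3: ['happy', 'number'] (min_width=12, slack=2)
Line 4: ['elephant'] (min_width=8, slack=6)
Line 5: ['address', 'or', 'end'] (min_width=14, slack=0)
Line 6: ['lightbulb', 'as'] (min_width=12, slack=2)

Answer: 3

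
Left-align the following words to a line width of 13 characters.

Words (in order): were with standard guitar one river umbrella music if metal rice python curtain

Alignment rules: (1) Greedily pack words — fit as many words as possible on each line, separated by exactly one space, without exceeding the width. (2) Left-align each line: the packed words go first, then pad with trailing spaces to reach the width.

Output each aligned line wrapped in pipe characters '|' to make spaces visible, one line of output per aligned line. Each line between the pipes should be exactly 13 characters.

Line 1: ['were', 'with'] (min_width=9, slack=4)
Line 2: ['standard'] (min_width=8, slack=5)
Line 3: ['guitar', 'one'] (min_width=10, slack=3)
Line 4: ['river'] (min_width=5, slack=8)
Line 5: ['umbrella'] (min_width=8, slack=5)
Line 6: ['music', 'if'] (min_width=8, slack=5)
Line 7: ['metal', 'rice'] (min_width=10, slack=3)
Line 8: ['python'] (min_width=6, slack=7)
Line 9: ['curtain'] (min_width=7, slack=6)

Answer: |were with    |
|standard     |
|guitar one   |
|river        |
|umbrella     |
|music if     |
|metal rice   |
|python       |
|curtain      |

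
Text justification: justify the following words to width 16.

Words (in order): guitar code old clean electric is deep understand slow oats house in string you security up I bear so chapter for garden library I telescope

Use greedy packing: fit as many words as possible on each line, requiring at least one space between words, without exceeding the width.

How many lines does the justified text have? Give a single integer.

Line 1: ['guitar', 'code', 'old'] (min_width=15, slack=1)
Line 2: ['clean', 'electric'] (min_width=14, slack=2)
Line 3: ['is', 'deep'] (min_width=7, slack=9)
Line 4: ['understand', 'slow'] (min_width=15, slack=1)
Line 5: ['oats', 'house', 'in'] (min_width=13, slack=3)
Line 6: ['string', 'you'] (min_width=10, slack=6)
Line 7: ['security', 'up', 'I'] (min_width=13, slack=3)
Line 8: ['bear', 'so', 'chapter'] (min_width=15, slack=1)
Line 9: ['for', 'garden'] (min_width=10, slack=6)
Line 10: ['library', 'I'] (min_width=9, slack=7)
Line 11: ['telescope'] (min_width=9, slack=7)
Total lines: 11

Answer: 11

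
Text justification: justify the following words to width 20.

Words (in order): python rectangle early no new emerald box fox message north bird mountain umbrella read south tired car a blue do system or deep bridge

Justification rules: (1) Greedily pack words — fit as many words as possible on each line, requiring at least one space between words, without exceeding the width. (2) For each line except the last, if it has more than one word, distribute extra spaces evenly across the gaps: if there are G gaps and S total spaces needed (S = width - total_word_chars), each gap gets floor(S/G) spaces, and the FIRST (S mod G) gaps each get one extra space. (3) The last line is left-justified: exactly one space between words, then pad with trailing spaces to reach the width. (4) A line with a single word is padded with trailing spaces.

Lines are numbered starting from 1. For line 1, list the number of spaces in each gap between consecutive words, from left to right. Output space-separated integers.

Line 1: ['python', 'rectangle'] (min_width=16, slack=4)
Line 2: ['early', 'no', 'new', 'emerald'] (min_width=20, slack=0)
Line 3: ['box', 'fox', 'message'] (min_width=15, slack=5)
Line 4: ['north', 'bird', 'mountain'] (min_width=19, slack=1)
Line 5: ['umbrella', 'read', 'south'] (min_width=19, slack=1)
Line 6: ['tired', 'car', 'a', 'blue', 'do'] (min_width=19, slack=1)
Line 7: ['system', 'or', 'deep'] (min_width=14, slack=6)
Line 8: ['bridge'] (min_width=6, slack=14)

Answer: 5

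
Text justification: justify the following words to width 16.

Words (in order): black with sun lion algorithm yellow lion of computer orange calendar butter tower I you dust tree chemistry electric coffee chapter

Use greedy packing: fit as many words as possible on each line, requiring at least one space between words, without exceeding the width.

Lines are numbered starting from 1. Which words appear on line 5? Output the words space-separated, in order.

Answer: calendar butter

Derivation:
Line 1: ['black', 'with', 'sun'] (min_width=14, slack=2)
Line 2: ['lion', 'algorithm'] (min_width=14, slack=2)
Line 3: ['yellow', 'lion', 'of'] (min_width=14, slack=2)
Line 4: ['computer', 'orange'] (min_width=15, slack=1)
Line 5: ['calendar', 'butter'] (min_width=15, slack=1)
Line 6: ['tower', 'I', 'you', 'dust'] (min_width=16, slack=0)
Line 7: ['tree', 'chemistry'] (min_width=14, slack=2)
Line 8: ['electric', 'coffee'] (min_width=15, slack=1)
Line 9: ['chapter'] (min_width=7, slack=9)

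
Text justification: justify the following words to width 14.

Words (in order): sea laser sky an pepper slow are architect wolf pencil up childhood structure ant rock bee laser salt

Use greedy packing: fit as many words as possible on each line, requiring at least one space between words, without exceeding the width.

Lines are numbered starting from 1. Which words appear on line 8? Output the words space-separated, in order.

Line 1: ['sea', 'laser', 'sky'] (min_width=13, slack=1)
Line 2: ['an', 'pepper', 'slow'] (min_width=14, slack=0)
Line 3: ['are', 'architect'] (min_width=13, slack=1)
Line 4: ['wolf', 'pencil', 'up'] (min_width=14, slack=0)
Line 5: ['childhood'] (min_width=9, slack=5)
Line 6: ['structure', 'ant'] (min_width=13, slack=1)
Line 7: ['rock', 'bee', 'laser'] (min_width=14, slack=0)
Line 8: ['salt'] (min_width=4, slack=10)

Answer: salt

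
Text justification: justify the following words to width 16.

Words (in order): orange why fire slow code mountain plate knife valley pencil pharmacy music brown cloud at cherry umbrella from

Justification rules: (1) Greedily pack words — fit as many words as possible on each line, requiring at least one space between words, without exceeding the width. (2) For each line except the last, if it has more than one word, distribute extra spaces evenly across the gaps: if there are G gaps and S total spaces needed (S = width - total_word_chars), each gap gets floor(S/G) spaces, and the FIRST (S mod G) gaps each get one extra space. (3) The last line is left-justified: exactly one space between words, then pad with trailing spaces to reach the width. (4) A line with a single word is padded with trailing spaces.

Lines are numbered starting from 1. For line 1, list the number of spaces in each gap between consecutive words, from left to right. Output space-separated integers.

Answer: 2 1

Derivation:
Line 1: ['orange', 'why', 'fire'] (min_width=15, slack=1)
Line 2: ['slow', 'code'] (min_width=9, slack=7)
Line 3: ['mountain', 'plate'] (min_width=14, slack=2)
Line 4: ['knife', 'valley'] (min_width=12, slack=4)
Line 5: ['pencil', 'pharmacy'] (min_width=15, slack=1)
Line 6: ['music', 'brown'] (min_width=11, slack=5)
Line 7: ['cloud', 'at', 'cherry'] (min_width=15, slack=1)
Line 8: ['umbrella', 'from'] (min_width=13, slack=3)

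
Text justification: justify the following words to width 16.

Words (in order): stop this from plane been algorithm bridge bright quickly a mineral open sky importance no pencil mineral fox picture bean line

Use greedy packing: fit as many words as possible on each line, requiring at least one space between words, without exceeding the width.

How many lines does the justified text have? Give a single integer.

Line 1: ['stop', 'this', 'from'] (min_width=14, slack=2)
Line 2: ['plane', 'been'] (min_width=10, slack=6)
Line 3: ['algorithm', 'bridge'] (min_width=16, slack=0)
Line 4: ['bright', 'quickly', 'a'] (min_width=16, slack=0)
Line 5: ['mineral', 'open', 'sky'] (min_width=16, slack=0)
Line 6: ['importance', 'no'] (min_width=13, slack=3)
Line 7: ['pencil', 'mineral'] (min_width=14, slack=2)
Line 8: ['fox', 'picture', 'bean'] (min_width=16, slack=0)
Line 9: ['line'] (min_width=4, slack=12)
Total lines: 9

Answer: 9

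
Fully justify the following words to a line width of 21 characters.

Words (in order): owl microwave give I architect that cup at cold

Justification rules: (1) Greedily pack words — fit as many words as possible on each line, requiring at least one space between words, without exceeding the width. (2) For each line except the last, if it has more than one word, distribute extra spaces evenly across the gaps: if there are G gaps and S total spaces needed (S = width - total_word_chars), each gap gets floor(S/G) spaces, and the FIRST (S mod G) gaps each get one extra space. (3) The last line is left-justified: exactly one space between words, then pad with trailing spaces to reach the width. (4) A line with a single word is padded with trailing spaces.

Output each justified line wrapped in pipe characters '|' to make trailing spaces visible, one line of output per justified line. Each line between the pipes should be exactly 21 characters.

Answer: |owl  microwave give I|
|architect that cup at|
|cold                 |

Derivation:
Line 1: ['owl', 'microwave', 'give', 'I'] (min_width=20, slack=1)
Line 2: ['architect', 'that', 'cup', 'at'] (min_width=21, slack=0)
Line 3: ['cold'] (min_width=4, slack=17)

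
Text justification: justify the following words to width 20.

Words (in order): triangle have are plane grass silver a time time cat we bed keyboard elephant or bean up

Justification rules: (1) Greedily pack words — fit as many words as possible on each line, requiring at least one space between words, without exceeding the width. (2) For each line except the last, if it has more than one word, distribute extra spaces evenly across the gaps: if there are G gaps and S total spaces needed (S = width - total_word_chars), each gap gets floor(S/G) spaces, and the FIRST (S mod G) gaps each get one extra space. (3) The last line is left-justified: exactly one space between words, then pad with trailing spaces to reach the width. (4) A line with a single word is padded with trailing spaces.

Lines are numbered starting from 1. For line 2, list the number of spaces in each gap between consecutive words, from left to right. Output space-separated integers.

Line 1: ['triangle', 'have', 'are'] (min_width=17, slack=3)
Line 2: ['plane', 'grass', 'silver', 'a'] (min_width=20, slack=0)
Line 3: ['time', 'time', 'cat', 'we', 'bed'] (min_width=20, slack=0)
Line 4: ['keyboard', 'elephant', 'or'] (min_width=20, slack=0)
Line 5: ['bean', 'up'] (min_width=7, slack=13)

Answer: 1 1 1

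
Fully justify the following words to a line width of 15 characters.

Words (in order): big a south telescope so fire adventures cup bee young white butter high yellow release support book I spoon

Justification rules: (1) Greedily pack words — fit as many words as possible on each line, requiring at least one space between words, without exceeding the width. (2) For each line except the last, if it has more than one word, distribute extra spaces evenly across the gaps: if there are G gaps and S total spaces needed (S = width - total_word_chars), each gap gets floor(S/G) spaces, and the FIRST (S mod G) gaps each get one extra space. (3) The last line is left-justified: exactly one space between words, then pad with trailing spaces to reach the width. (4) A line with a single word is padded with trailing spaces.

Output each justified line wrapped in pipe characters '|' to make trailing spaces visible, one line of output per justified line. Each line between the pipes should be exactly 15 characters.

Line 1: ['big', 'a', 'south'] (min_width=11, slack=4)
Line 2: ['telescope', 'so'] (min_width=12, slack=3)
Line 3: ['fire', 'adventures'] (min_width=15, slack=0)
Line 4: ['cup', 'bee', 'young'] (min_width=13, slack=2)
Line 5: ['white', 'butter'] (min_width=12, slack=3)
Line 6: ['high', 'yellow'] (min_width=11, slack=4)
Line 7: ['release', 'support'] (min_width=15, slack=0)
Line 8: ['book', 'I', 'spoon'] (min_width=12, slack=3)

Answer: |big   a   south|
|telescope    so|
|fire adventures|
|cup  bee  young|
|white    butter|
|high     yellow|
|release support|
|book I spoon   |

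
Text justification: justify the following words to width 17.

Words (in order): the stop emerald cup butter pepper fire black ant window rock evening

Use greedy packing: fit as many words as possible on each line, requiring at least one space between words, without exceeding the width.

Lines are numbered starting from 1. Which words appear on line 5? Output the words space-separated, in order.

Answer: evening

Derivation:
Line 1: ['the', 'stop', 'emerald'] (min_width=16, slack=1)
Line 2: ['cup', 'butter', 'pepper'] (min_width=17, slack=0)
Line 3: ['fire', 'black', 'ant'] (min_width=14, slack=3)
Line 4: ['window', 'rock'] (min_width=11, slack=6)
Line 5: ['evening'] (min_width=7, slack=10)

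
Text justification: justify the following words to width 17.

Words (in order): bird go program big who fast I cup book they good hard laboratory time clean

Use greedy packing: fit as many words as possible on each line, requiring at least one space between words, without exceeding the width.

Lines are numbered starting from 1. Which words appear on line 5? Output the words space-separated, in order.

Answer: laboratory time

Derivation:
Line 1: ['bird', 'go', 'program'] (min_width=15, slack=2)
Line 2: ['big', 'who', 'fast', 'I'] (min_width=14, slack=3)
Line 3: ['cup', 'book', 'they'] (min_width=13, slack=4)
Line 4: ['good', 'hard'] (min_width=9, slack=8)
Line 5: ['laboratory', 'time'] (min_width=15, slack=2)
Line 6: ['clean'] (min_width=5, slack=12)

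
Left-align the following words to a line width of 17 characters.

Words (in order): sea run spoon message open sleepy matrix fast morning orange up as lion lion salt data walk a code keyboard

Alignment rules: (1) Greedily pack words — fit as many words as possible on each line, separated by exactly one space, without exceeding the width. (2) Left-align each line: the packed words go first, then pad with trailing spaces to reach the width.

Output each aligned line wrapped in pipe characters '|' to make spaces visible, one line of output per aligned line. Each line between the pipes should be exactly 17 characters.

Line 1: ['sea', 'run', 'spoon'] (min_width=13, slack=4)
Line 2: ['message', 'open'] (min_width=12, slack=5)
Line 3: ['sleepy', 'matrix'] (min_width=13, slack=4)
Line 4: ['fast', 'morning'] (min_width=12, slack=5)
Line 5: ['orange', 'up', 'as', 'lion'] (min_width=17, slack=0)
Line 6: ['lion', 'salt', 'data'] (min_width=14, slack=3)
Line 7: ['walk', 'a', 'code'] (min_width=11, slack=6)
Line 8: ['keyboard'] (min_width=8, slack=9)

Answer: |sea run spoon    |
|message open     |
|sleepy matrix    |
|fast morning     |
|orange up as lion|
|lion salt data   |
|walk a code      |
|keyboard         |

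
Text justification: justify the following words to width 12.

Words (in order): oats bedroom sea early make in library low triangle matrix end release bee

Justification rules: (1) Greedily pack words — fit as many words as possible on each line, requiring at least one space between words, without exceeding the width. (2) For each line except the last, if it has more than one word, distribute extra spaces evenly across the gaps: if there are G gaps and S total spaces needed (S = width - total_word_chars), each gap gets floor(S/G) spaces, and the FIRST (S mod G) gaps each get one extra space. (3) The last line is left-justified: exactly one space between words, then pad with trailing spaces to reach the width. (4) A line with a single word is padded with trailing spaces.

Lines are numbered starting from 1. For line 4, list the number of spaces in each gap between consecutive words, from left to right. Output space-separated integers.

Answer: 2

Derivation:
Line 1: ['oats', 'bedroom'] (min_width=12, slack=0)
Line 2: ['sea', 'early'] (min_width=9, slack=3)
Line 3: ['make', 'in'] (min_width=7, slack=5)
Line 4: ['library', 'low'] (min_width=11, slack=1)
Line 5: ['triangle'] (min_width=8, slack=4)
Line 6: ['matrix', 'end'] (min_width=10, slack=2)
Line 7: ['release', 'bee'] (min_width=11, slack=1)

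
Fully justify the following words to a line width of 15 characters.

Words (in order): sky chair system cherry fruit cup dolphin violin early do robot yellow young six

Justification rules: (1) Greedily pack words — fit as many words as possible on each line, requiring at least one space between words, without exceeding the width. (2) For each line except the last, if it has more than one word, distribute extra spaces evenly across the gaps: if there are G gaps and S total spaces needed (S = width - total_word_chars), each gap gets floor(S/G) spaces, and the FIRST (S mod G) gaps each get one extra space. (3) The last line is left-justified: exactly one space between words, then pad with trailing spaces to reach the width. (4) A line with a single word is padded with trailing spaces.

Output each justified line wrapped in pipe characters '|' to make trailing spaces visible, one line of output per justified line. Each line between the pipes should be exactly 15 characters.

Line 1: ['sky', 'chair'] (min_width=9, slack=6)
Line 2: ['system', 'cherry'] (min_width=13, slack=2)
Line 3: ['fruit', 'cup'] (min_width=9, slack=6)
Line 4: ['dolphin', 'violin'] (min_width=14, slack=1)
Line 5: ['early', 'do', 'robot'] (min_width=14, slack=1)
Line 6: ['yellow', 'young'] (min_width=12, slack=3)
Line 7: ['six'] (min_width=3, slack=12)

Answer: |sky       chair|
|system   cherry|
|fruit       cup|
|dolphin  violin|
|early  do robot|
|yellow    young|
|six            |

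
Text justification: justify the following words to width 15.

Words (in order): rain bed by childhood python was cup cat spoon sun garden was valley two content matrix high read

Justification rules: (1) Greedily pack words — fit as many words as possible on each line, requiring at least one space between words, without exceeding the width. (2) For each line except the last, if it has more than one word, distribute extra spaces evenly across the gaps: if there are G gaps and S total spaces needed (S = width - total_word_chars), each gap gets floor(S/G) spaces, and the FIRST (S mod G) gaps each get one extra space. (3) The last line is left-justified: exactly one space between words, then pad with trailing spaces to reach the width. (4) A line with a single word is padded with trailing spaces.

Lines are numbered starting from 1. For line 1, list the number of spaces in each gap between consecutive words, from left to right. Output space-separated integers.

Line 1: ['rain', 'bed', 'by'] (min_width=11, slack=4)
Line 2: ['childhood'] (min_width=9, slack=6)
Line 3: ['python', 'was', 'cup'] (min_width=14, slack=1)
Line 4: ['cat', 'spoon', 'sun'] (min_width=13, slack=2)
Line 5: ['garden', 'was'] (min_width=10, slack=5)
Line 6: ['valley', 'two'] (min_width=10, slack=5)
Line 7: ['content', 'matrix'] (min_width=14, slack=1)
Line 8: ['high', 'read'] (min_width=9, slack=6)

Answer: 3 3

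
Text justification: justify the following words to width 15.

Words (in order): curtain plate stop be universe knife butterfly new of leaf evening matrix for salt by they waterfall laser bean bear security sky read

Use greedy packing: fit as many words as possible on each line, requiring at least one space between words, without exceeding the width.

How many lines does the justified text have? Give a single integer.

Answer: 11

Derivation:
Line 1: ['curtain', 'plate'] (min_width=13, slack=2)
Line 2: ['stop', 'be'] (min_width=7, slack=8)
Line 3: ['universe', 'knife'] (min_width=14, slack=1)
Line 4: ['butterfly', 'new'] (min_width=13, slack=2)
Line 5: ['of', 'leaf', 'evening'] (min_width=15, slack=0)
Line 6: ['matrix', 'for', 'salt'] (min_width=15, slack=0)
Line 7: ['by', 'they'] (min_width=7, slack=8)
Line 8: ['waterfall', 'laser'] (min_width=15, slack=0)
Line 9: ['bean', 'bear'] (min_width=9, slack=6)
Line 10: ['security', 'sky'] (min_width=12, slack=3)
Line 11: ['read'] (min_width=4, slack=11)
Total lines: 11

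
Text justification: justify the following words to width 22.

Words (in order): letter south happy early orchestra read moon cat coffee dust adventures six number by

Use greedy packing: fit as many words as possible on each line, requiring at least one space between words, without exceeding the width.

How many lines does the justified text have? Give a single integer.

Answer: 5

Derivation:
Line 1: ['letter', 'south', 'happy'] (min_width=18, slack=4)
Line 2: ['early', 'orchestra', 'read'] (min_width=20, slack=2)
Line 3: ['moon', 'cat', 'coffee', 'dust'] (min_width=20, slack=2)
Line 4: ['adventures', 'six', 'number'] (min_width=21, slack=1)
Line 5: ['by'] (min_width=2, slack=20)
Total lines: 5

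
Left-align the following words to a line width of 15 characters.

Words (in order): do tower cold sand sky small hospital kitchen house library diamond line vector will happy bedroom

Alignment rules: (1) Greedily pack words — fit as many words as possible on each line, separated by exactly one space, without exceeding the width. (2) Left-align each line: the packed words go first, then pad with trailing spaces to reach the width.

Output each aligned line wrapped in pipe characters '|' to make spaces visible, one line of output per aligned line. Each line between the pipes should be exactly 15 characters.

Line 1: ['do', 'tower', 'cold'] (min_width=13, slack=2)
Line 2: ['sand', 'sky', 'small'] (min_width=14, slack=1)
Line 3: ['hospital'] (min_width=8, slack=7)
Line 4: ['kitchen', 'house'] (min_width=13, slack=2)
Line 5: ['library', 'diamond'] (min_width=15, slack=0)
Line 6: ['line', 'vector'] (min_width=11, slack=4)
Line 7: ['will', 'happy'] (min_width=10, slack=5)
Line 8: ['bedroom'] (min_width=7, slack=8)

Answer: |do tower cold  |
|sand sky small |
|hospital       |
|kitchen house  |
|library diamond|
|line vector    |
|will happy     |
|bedroom        |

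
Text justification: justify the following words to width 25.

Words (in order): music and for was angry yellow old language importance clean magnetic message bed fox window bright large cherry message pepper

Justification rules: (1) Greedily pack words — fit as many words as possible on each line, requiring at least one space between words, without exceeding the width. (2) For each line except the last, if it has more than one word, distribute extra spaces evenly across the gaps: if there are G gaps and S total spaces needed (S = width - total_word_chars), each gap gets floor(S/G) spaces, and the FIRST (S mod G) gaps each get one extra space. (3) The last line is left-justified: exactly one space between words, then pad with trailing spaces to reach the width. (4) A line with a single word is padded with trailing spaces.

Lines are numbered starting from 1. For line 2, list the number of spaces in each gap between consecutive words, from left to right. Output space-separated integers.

Line 1: ['music', 'and', 'for', 'was', 'angry'] (min_width=23, slack=2)
Line 2: ['yellow', 'old', 'language'] (min_width=19, slack=6)
Line 3: ['importance', 'clean', 'magnetic'] (min_width=25, slack=0)
Line 4: ['message', 'bed', 'fox', 'window'] (min_width=22, slack=3)
Line 5: ['bright', 'large', 'cherry'] (min_width=19, slack=6)
Line 6: ['message', 'pepper'] (min_width=14, slack=11)

Answer: 4 4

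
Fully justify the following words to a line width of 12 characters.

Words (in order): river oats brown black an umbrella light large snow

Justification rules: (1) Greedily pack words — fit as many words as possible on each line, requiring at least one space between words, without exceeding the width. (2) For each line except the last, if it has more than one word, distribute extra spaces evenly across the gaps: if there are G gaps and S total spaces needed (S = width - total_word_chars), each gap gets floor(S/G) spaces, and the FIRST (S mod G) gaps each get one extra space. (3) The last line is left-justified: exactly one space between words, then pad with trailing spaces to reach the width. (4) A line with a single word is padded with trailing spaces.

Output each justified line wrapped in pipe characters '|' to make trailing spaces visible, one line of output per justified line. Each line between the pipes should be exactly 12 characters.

Line 1: ['river', 'oats'] (min_width=10, slack=2)
Line 2: ['brown', 'black'] (min_width=11, slack=1)
Line 3: ['an', 'umbrella'] (min_width=11, slack=1)
Line 4: ['light', 'large'] (min_width=11, slack=1)
Line 5: ['snow'] (min_width=4, slack=8)

Answer: |river   oats|
|brown  black|
|an  umbrella|
|light  large|
|snow        |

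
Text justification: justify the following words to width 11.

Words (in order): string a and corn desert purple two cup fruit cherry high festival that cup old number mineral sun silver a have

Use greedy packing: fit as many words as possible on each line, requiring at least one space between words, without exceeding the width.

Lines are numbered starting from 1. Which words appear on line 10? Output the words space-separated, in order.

Line 1: ['string', 'a'] (min_width=8, slack=3)
Line 2: ['and', 'corn'] (min_width=8, slack=3)
Line 3: ['desert'] (min_width=6, slack=5)
Line 4: ['purple', 'two'] (min_width=10, slack=1)
Line 5: ['cup', 'fruit'] (min_width=9, slack=2)
Line 6: ['cherry', 'high'] (min_width=11, slack=0)
Line 7: ['festival'] (min_width=8, slack=3)
Line 8: ['that', 'cup'] (min_width=8, slack=3)
Line 9: ['old', 'number'] (min_width=10, slack=1)
Line 10: ['mineral', 'sun'] (min_width=11, slack=0)
Line 11: ['silver', 'a'] (min_width=8, slack=3)
Line 12: ['have'] (min_width=4, slack=7)

Answer: mineral sun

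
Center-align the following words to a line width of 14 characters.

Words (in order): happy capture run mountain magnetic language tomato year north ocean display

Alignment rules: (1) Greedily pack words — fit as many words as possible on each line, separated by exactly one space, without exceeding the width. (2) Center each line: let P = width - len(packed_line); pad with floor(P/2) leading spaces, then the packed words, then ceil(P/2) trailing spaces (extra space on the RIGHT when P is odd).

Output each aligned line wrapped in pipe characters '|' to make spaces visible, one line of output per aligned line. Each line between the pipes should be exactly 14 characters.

Line 1: ['happy', 'capture'] (min_width=13, slack=1)
Line 2: ['run', 'mountain'] (min_width=12, slack=2)
Line 3: ['magnetic'] (min_width=8, slack=6)
Line 4: ['language'] (min_width=8, slack=6)
Line 5: ['tomato', 'year'] (min_width=11, slack=3)
Line 6: ['north', 'ocean'] (min_width=11, slack=3)
Line 7: ['display'] (min_width=7, slack=7)

Answer: |happy capture |
| run mountain |
|   magnetic   |
|   language   |
| tomato year  |
| north ocean  |
|   display    |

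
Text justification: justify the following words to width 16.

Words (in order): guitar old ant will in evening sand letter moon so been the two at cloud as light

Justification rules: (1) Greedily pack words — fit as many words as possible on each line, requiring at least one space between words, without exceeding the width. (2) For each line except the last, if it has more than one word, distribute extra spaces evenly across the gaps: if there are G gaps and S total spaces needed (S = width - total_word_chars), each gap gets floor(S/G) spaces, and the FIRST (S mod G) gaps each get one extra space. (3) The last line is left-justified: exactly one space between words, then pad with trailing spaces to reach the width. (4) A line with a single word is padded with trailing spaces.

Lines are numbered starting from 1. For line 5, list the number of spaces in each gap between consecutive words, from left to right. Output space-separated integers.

Line 1: ['guitar', 'old', 'ant'] (min_width=14, slack=2)
Line 2: ['will', 'in', 'evening'] (min_width=15, slack=1)
Line 3: ['sand', 'letter', 'moon'] (min_width=16, slack=0)
Line 4: ['so', 'been', 'the', 'two'] (min_width=15, slack=1)
Line 5: ['at', 'cloud', 'as'] (min_width=11, slack=5)
Line 6: ['light'] (min_width=5, slack=11)

Answer: 4 3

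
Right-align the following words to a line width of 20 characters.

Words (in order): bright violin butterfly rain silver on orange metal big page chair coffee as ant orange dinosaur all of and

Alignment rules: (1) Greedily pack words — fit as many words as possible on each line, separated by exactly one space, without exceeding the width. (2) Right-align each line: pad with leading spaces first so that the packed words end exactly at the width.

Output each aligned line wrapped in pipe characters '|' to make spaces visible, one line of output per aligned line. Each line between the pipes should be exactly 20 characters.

Answer: |       bright violin|
|      butterfly rain|
|    silver on orange|
|metal big page chair|
|coffee as ant orange|
| dinosaur all of and|

Derivation:
Line 1: ['bright', 'violin'] (min_width=13, slack=7)
Line 2: ['butterfly', 'rain'] (min_width=14, slack=6)
Line 3: ['silver', 'on', 'orange'] (min_width=16, slack=4)
Line 4: ['metal', 'big', 'page', 'chair'] (min_width=20, slack=0)
Line 5: ['coffee', 'as', 'ant', 'orange'] (min_width=20, slack=0)
Line 6: ['dinosaur', 'all', 'of', 'and'] (min_width=19, slack=1)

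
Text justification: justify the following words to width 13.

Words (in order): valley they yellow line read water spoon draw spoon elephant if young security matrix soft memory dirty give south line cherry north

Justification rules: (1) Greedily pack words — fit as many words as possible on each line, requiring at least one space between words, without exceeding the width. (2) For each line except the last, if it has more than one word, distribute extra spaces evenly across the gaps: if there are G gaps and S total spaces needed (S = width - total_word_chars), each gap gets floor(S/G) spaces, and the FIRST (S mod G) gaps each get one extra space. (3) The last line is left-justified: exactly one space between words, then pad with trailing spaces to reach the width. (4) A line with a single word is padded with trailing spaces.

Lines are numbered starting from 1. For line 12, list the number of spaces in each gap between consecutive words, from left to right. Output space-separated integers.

Line 1: ['valley', 'they'] (min_width=11, slack=2)
Line 2: ['yellow', 'line'] (min_width=11, slack=2)
Line 3: ['read', 'water'] (min_width=10, slack=3)
Line 4: ['spoon', 'draw'] (min_width=10, slack=3)
Line 5: ['spoon'] (min_width=5, slack=8)
Line 6: ['elephant', 'if'] (min_width=11, slack=2)
Line 7: ['young'] (min_width=5, slack=8)
Line 8: ['security'] (min_width=8, slack=5)
Line 9: ['matrix', 'soft'] (min_width=11, slack=2)
Line 10: ['memory', 'dirty'] (min_width=12, slack=1)
Line 11: ['give', 'south'] (min_width=10, slack=3)
Line 12: ['line', 'cherry'] (min_width=11, slack=2)
Line 13: ['north'] (min_width=5, slack=8)

Answer: 3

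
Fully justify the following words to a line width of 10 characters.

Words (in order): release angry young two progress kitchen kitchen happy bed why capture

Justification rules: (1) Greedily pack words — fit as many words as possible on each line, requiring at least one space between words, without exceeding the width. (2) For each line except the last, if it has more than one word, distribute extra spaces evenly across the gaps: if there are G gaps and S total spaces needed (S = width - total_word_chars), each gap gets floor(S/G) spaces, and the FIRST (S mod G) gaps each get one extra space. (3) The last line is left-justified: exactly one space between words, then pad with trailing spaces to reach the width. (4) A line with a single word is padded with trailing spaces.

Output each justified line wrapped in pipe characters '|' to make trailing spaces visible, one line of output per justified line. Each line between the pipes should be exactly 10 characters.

Answer: |release   |
|angry     |
|young  two|
|progress  |
|kitchen   |
|kitchen   |
|happy  bed|
|why       |
|capture   |

Derivation:
Line 1: ['release'] (min_width=7, slack=3)
Line 2: ['angry'] (min_width=5, slack=5)
Line 3: ['young', 'two'] (min_width=9, slack=1)
Line 4: ['progress'] (min_width=8, slack=2)
Line 5: ['kitchen'] (min_width=7, slack=3)
Line 6: ['kitchen'] (min_width=7, slack=3)
Line 7: ['happy', 'bed'] (min_width=9, slack=1)
Line 8: ['why'] (min_width=3, slack=7)
Line 9: ['capture'] (min_width=7, slack=3)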